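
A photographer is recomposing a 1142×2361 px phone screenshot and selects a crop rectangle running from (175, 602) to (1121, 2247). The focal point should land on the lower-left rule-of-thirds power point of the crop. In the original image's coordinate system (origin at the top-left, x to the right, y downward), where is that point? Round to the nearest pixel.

x = 490 px, y = 1699 px

Crop width = 1121 − 175 = 946 px; one third is 315.33 px.
Crop height = 2247 − 602 = 1645 px; one third is 548.33 px.
The lower-left point is one-third across and two-thirds down within the crop:
x = 175 + 1 × 315.33 ≈ 490; y = 602 + 2 × 548.33 ≈ 1699.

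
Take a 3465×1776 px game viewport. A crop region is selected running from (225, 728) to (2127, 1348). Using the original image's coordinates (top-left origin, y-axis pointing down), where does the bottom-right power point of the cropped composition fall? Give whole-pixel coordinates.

(1493, 1141)

Crop width = 2127 − 225 = 1902 px; one third is 634.00 px.
Crop height = 1348 − 728 = 620 px; one third is 206.67 px.
The bottom-right point is two-thirds across and two-thirds down within the crop:
x = 225 + 2 × 634.00 ≈ 1493; y = 728 + 2 × 206.67 ≈ 1141.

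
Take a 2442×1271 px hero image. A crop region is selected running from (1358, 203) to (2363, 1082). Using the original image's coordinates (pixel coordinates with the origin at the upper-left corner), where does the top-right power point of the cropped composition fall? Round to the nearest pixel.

Crop width = 2363 − 1358 = 1005 px; one third is 335.00 px.
Crop height = 1082 − 203 = 879 px; one third is 293.00 px.
The top-right point is two-thirds across and one-third down within the crop:
x = 1358 + 2 × 335.00 ≈ 2028; y = 203 + 1 × 293.00 ≈ 496.

x = 2028 px, y = 496 px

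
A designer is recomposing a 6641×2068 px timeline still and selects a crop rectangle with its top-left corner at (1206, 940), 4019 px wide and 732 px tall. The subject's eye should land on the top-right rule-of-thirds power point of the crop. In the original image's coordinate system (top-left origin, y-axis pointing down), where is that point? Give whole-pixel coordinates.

One third of the crop width 4019 is 1339.67 px.
One third of the crop height 732 is 244.00 px.
The top-right point is two-thirds across and one-third down within the crop:
x = 1206 + 2 × 1339.67 ≈ 3885; y = 940 + 1 × 244.00 ≈ 1184.

(3885, 1184)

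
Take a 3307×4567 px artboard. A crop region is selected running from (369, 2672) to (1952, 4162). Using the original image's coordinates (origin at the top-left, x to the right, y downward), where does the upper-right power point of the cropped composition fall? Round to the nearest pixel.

(1424, 3169)

Crop width = 1952 − 369 = 1583 px; one third is 527.67 px.
Crop height = 4162 − 2672 = 1490 px; one third is 496.67 px.
The upper-right point is two-thirds across and one-third down within the crop:
x = 369 + 2 × 527.67 ≈ 1424; y = 2672 + 1 × 496.67 ≈ 3169.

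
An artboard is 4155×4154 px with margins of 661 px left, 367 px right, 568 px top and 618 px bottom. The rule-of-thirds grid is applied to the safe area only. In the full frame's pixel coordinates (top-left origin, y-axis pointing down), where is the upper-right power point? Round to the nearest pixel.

Content width = 4155 − 661 − 367 = 3127 px; content height = 4154 − 568 − 618 = 2968 px.
Upper-right is two-thirds across and one-third down within the safe area.
x = 661 + 2 × 3127/3 = 661 + 2084.67 ≈ 2746
y = 568 + 1 × 2968/3 = 568 + 989.33 ≈ 1557

x = 2746 px, y = 1557 px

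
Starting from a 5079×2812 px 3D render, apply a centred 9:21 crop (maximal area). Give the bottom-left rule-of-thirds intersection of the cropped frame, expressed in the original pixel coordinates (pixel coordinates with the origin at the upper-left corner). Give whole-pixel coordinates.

(2339, 1875)

5079/2812 > 9/21, so the 9:21 crop keeps the full height 2812 and trims width to 2812 × 9/21 = 1205.14 px.
Left offset = (5079 − 1205.14)/2 = 1936.93 px; top offset = 0.
Bottom-left is one-third across and two-thirds down within the crop:
x = 1936.93 + 1 × 1205.14/3 ≈ 2339; y = 0.00 + 2 × 2812.00/3 ≈ 1875.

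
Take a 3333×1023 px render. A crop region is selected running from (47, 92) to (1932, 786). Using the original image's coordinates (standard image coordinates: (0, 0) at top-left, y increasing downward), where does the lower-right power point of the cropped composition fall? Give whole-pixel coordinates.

x = 1304 px, y = 555 px

Crop width = 1932 − 47 = 1885 px; one third is 628.33 px.
Crop height = 786 − 92 = 694 px; one third is 231.33 px.
The lower-right point is two-thirds across and two-thirds down within the crop:
x = 47 + 2 × 628.33 ≈ 1304; y = 92 + 2 × 231.33 ≈ 555.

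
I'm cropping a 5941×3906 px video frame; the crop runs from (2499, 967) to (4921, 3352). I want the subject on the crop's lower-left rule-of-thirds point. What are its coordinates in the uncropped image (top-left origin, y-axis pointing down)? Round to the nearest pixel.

x = 3306 px, y = 2557 px

Crop width = 4921 − 2499 = 2422 px; one third is 807.33 px.
Crop height = 3352 − 967 = 2385 px; one third is 795.00 px.
The lower-left point is one-third across and two-thirds down within the crop:
x = 2499 + 1 × 807.33 ≈ 3306; y = 967 + 2 × 795.00 ≈ 2557.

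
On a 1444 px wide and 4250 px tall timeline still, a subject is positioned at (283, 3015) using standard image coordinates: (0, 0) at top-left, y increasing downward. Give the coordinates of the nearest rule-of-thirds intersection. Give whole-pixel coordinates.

x = 481 px, y = 2833 px

Third lines: x ∈ {481, 963}, y ∈ {1417, 2833}.
283 is closer to x = 481; 3015 is closer to y = 2833.
So the nearest intersection is the lower-left power point.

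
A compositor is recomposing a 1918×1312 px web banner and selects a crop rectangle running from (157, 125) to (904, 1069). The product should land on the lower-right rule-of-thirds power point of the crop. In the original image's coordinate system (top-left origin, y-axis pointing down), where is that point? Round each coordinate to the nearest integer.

(655, 754)

Crop width = 904 − 157 = 747 px; one third is 249.00 px.
Crop height = 1069 − 125 = 944 px; one third is 314.67 px.
The lower-right point is two-thirds across and two-thirds down within the crop:
x = 157 + 2 × 249.00 ≈ 655; y = 125 + 2 × 314.67 ≈ 754.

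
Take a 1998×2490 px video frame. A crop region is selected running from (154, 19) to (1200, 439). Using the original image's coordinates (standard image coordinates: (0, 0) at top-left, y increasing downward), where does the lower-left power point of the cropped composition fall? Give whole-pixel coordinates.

Crop width = 1200 − 154 = 1046 px; one third is 348.67 px.
Crop height = 439 − 19 = 420 px; one third is 140.00 px.
The lower-left point is one-third across and two-thirds down within the crop:
x = 154 + 1 × 348.67 ≈ 503; y = 19 + 2 × 140.00 ≈ 299.

(503, 299)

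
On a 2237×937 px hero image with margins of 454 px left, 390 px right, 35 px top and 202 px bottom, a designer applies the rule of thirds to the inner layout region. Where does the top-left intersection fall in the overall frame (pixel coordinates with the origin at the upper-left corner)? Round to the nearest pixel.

(918, 268)

Content width = 2237 − 454 − 390 = 1393 px; content height = 937 − 35 − 202 = 700 px.
Top-left is one-third across and one-third down within the inner layout region.
x = 454 + 1 × 1393/3 = 454 + 464.33 ≈ 918
y = 35 + 1 × 700/3 = 35 + 233.33 ≈ 268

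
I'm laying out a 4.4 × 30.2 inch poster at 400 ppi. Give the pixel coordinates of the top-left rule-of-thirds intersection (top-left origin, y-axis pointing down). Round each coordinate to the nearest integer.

x = 587 px, y = 4027 px

In pixels the canvas is 4.4 × 400 = 1760 wide and 30.2 × 400 = 12080 tall.
The top-left point is one-third across and one-third down:
x = 1 × 1760/3 ≈ 587; y = 1 × 12080/3 ≈ 4027.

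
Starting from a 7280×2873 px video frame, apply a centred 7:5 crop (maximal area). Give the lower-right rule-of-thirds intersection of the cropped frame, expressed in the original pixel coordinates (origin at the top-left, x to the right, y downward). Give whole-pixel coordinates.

x = 4310 px, y = 1915 px

7280/2873 > 7/5, so the 7:5 crop keeps the full height 2873 and trims width to 2873 × 7/5 = 4022.20 px.
Left offset = (7280 − 4022.20)/2 = 1628.90 px; top offset = 0.
Lower-right is two-thirds across and two-thirds down within the crop:
x = 1628.90 + 2 × 4022.20/3 ≈ 4310; y = 0.00 + 2 × 2873.00/3 ≈ 1915.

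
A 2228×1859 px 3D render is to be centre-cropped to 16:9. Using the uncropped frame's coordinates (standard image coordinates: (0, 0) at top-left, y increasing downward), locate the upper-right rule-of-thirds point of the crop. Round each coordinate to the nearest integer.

x = 1485 px, y = 721 px

2228/1859 < 16/9, so the 16:9 crop keeps the full width 2228 and trims height to 2228 × 9/16 = 1253.25 px.
Top offset = (1859 − 1253.25)/2 = 302.88 px; left offset = 0.
Upper-right is two-thirds across and one-third down within the crop:
x = 0.00 + 2 × 2228.00/3 ≈ 1485; y = 302.88 + 1 × 1253.25/3 ≈ 721.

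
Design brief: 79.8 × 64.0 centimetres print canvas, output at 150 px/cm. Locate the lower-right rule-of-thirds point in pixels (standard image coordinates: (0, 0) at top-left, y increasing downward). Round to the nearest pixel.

(7980, 6400)

In pixels the canvas is 79.8 × 150 = 11970 wide and 64.0 × 150 = 9600 tall.
The lower-right point is two-thirds across and two-thirds down:
x = 2 × 11970/3 ≈ 7980; y = 2 × 9600/3 ≈ 6400.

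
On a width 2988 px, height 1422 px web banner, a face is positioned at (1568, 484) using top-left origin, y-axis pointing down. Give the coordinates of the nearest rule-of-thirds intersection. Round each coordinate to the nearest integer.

x = 1992 px, y = 474 px

Third lines: x ∈ {996, 1992}, y ∈ {474, 948}.
1568 is closer to x = 1992; 484 is closer to y = 474.
So the nearest intersection is the upper-right power point.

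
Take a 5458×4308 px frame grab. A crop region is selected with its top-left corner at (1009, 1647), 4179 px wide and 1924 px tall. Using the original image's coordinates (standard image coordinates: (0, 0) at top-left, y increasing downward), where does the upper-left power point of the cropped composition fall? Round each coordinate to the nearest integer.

x = 2402 px, y = 2288 px

One third of the crop width 4179 is 1393.00 px.
One third of the crop height 1924 is 641.33 px.
The upper-left point is one-third across and one-third down within the crop:
x = 1009 + 1 × 1393.00 ≈ 2402; y = 1647 + 1 × 641.33 ≈ 2288.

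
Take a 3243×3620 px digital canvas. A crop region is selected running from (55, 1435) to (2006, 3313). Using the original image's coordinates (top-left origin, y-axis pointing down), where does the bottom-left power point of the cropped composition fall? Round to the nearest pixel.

Crop width = 2006 − 55 = 1951 px; one third is 650.33 px.
Crop height = 3313 − 1435 = 1878 px; one third is 626.00 px.
The bottom-left point is one-third across and two-thirds down within the crop:
x = 55 + 1 × 650.33 ≈ 705; y = 1435 + 2 × 626.00 ≈ 2687.

(705, 2687)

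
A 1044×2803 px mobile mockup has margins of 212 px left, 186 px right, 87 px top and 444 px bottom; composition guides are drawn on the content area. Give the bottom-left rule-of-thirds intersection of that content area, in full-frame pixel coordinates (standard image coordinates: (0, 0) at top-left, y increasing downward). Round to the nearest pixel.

Content width = 1044 − 212 − 186 = 646 px; content height = 2803 − 87 − 444 = 2272 px.
Bottom-left is one-third across and two-thirds down within the content area.
x = 212 + 1 × 646/3 = 212 + 215.33 ≈ 427
y = 87 + 2 × 2272/3 = 87 + 1514.67 ≈ 1602

x = 427 px, y = 1602 px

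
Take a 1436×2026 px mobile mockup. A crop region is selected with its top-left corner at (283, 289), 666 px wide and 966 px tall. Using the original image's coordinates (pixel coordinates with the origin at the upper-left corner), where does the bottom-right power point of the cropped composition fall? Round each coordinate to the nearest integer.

(727, 933)

One third of the crop width 666 is 222.00 px.
One third of the crop height 966 is 322.00 px.
The bottom-right point is two-thirds across and two-thirds down within the crop:
x = 283 + 2 × 222.00 ≈ 727; y = 289 + 2 × 322.00 ≈ 933.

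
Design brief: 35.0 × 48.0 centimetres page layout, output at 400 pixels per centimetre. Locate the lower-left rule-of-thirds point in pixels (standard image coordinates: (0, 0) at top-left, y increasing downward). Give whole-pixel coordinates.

In pixels the canvas is 35.0 × 400 = 14000 wide and 48.0 × 400 = 19200 tall.
The lower-left point is one-third across and two-thirds down:
x = 1 × 14000/3 ≈ 4667; y = 2 × 19200/3 ≈ 12800.

x = 4667 px, y = 12800 px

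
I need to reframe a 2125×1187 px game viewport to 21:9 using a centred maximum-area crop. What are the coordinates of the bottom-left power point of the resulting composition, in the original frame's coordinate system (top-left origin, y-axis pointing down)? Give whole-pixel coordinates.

(708, 745)

2125/1187 < 21/9, so the 21:9 crop keeps the full width 2125 and trims height to 2125 × 9/21 = 910.71 px.
Top offset = (1187 − 910.71)/2 = 138.14 px; left offset = 0.
Bottom-left is one-third across and two-thirds down within the crop:
x = 0.00 + 1 × 2125.00/3 ≈ 708; y = 138.14 + 2 × 910.71/3 ≈ 745.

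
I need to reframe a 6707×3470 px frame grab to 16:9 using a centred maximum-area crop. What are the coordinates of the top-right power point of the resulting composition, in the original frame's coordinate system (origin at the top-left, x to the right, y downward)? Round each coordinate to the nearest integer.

(4382, 1157)

6707/3470 > 16/9, so the 16:9 crop keeps the full height 3470 and trims width to 3470 × 16/9 = 6168.89 px.
Left offset = (6707 − 6168.89)/2 = 269.06 px; top offset = 0.
Top-right is two-thirds across and one-third down within the crop:
x = 269.06 + 2 × 6168.89/3 ≈ 4382; y = 0.00 + 1 × 3470.00/3 ≈ 1157.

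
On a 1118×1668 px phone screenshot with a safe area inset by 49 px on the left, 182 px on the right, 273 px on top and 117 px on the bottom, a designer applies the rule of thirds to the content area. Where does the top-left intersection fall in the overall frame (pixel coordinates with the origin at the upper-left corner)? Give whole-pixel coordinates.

Content width = 1118 − 49 − 182 = 887 px; content height = 1668 − 273 − 117 = 1278 px.
Top-left is one-third across and one-third down within the content area.
x = 49 + 1 × 887/3 = 49 + 295.67 ≈ 345
y = 273 + 1 × 1278/3 = 273 + 426.00 ≈ 699

x = 345 px, y = 699 px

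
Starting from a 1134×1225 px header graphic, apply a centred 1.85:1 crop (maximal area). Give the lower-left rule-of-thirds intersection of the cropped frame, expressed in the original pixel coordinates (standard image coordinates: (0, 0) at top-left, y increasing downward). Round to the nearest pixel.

x = 378 px, y = 715 px

1134/1225 < 1.85/1, so the 1.85:1 crop keeps the full width 1134 and trims height to 1134 × 1/1.85 = 612.97 px.
Top offset = (1225 − 612.97)/2 = 306.01 px; left offset = 0.
Lower-left is one-third across and two-thirds down within the crop:
x = 0.00 + 1 × 1134.00/3 ≈ 378; y = 306.01 + 2 × 612.97/3 ≈ 715.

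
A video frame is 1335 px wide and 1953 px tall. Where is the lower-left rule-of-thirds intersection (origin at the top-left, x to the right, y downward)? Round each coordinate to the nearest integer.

(445, 1302)

The lower-left point sits one-third of the way across and two-thirds of the way down.
x = 1 × 1335/3 ≈ 445; y = 2 × 1953/3 ≈ 1302.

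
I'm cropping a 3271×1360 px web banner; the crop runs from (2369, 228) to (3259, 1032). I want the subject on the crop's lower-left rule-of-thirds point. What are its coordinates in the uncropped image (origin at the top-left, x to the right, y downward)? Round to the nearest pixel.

Crop width = 3259 − 2369 = 890 px; one third is 296.67 px.
Crop height = 1032 − 228 = 804 px; one third is 268.00 px.
The lower-left point is one-third across and two-thirds down within the crop:
x = 2369 + 1 × 296.67 ≈ 2666; y = 228 + 2 × 268.00 ≈ 764.

(2666, 764)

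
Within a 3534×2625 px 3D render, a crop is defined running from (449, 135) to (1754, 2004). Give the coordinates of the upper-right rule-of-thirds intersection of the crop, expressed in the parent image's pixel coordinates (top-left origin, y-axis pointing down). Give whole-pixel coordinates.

x = 1319 px, y = 758 px

Crop width = 1754 − 449 = 1305 px; one third is 435.00 px.
Crop height = 2004 − 135 = 1869 px; one third is 623.00 px.
The upper-right point is two-thirds across and one-third down within the crop:
x = 449 + 2 × 435.00 ≈ 1319; y = 135 + 1 × 623.00 ≈ 758.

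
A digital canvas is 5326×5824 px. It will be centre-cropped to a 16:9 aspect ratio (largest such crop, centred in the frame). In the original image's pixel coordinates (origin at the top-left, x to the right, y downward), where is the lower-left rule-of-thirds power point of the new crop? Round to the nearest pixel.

(1775, 3411)

5326/5824 < 16/9, so the 16:9 crop keeps the full width 5326 and trims height to 5326 × 9/16 = 2995.88 px.
Top offset = (5824 − 2995.88)/2 = 1414.06 px; left offset = 0.
Lower-left is one-third across and two-thirds down within the crop:
x = 0.00 + 1 × 5326.00/3 ≈ 1775; y = 1414.06 + 2 × 2995.88/3 ≈ 3411.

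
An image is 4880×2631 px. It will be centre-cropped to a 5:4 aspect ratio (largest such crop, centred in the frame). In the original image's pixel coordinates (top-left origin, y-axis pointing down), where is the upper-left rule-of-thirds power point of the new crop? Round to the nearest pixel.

(1892, 877)

4880/2631 > 5/4, so the 5:4 crop keeps the full height 2631 and trims width to 2631 × 5/4 = 3288.75 px.
Left offset = (4880 − 3288.75)/2 = 795.62 px; top offset = 0.
Upper-left is one-third across and one-third down within the crop:
x = 795.62 + 1 × 3288.75/3 ≈ 1892; y = 0.00 + 1 × 2631.00/3 ≈ 877.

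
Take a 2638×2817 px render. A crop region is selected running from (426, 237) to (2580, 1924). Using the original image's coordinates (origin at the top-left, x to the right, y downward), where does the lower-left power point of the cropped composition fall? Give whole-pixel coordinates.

x = 1144 px, y = 1362 px

Crop width = 2580 − 426 = 2154 px; one third is 718.00 px.
Crop height = 1924 − 237 = 1687 px; one third is 562.33 px.
The lower-left point is one-third across and two-thirds down within the crop:
x = 426 + 1 × 718.00 ≈ 1144; y = 237 + 2 × 562.33 ≈ 1362.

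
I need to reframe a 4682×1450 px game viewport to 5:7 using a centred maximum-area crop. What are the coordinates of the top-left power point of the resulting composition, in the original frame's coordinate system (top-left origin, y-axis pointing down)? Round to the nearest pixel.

4682/1450 > 5/7, so the 5:7 crop keeps the full height 1450 and trims width to 1450 × 5/7 = 1035.71 px.
Left offset = (4682 − 1035.71)/2 = 1823.14 px; top offset = 0.
Top-left is one-third across and one-third down within the crop:
x = 1823.14 + 1 × 1035.71/3 ≈ 2168; y = 0.00 + 1 × 1450.00/3 ≈ 483.

x = 2168 px, y = 483 px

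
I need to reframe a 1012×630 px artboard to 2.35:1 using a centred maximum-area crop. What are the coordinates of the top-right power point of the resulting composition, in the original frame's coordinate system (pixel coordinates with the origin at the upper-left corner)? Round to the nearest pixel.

(675, 243)

1012/630 < 2.35/1, so the 2.35:1 crop keeps the full width 1012 and trims height to 1012 × 1/2.35 = 430.64 px.
Top offset = (630 − 430.64)/2 = 99.68 px; left offset = 0.
Top-right is two-thirds across and one-third down within the crop:
x = 0.00 + 2 × 1012.00/3 ≈ 675; y = 99.68 + 1 × 430.64/3 ≈ 243.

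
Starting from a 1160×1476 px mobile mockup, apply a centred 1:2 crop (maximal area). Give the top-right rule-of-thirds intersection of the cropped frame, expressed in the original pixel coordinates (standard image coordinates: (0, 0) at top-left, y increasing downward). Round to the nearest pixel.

1160/1476 > 1/2, so the 1:2 crop keeps the full height 1476 and trims width to 1476 × 1/2 = 738.00 px.
Left offset = (1160 − 738.00)/2 = 211.00 px; top offset = 0.
Top-right is two-thirds across and one-third down within the crop:
x = 211.00 + 2 × 738.00/3 ≈ 703; y = 0.00 + 1 × 1476.00/3 ≈ 492.

x = 703 px, y = 492 px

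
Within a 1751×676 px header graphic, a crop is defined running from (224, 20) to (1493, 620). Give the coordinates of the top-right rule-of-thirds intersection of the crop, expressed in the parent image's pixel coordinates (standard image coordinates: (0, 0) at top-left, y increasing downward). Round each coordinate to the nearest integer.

x = 1070 px, y = 220 px

Crop width = 1493 − 224 = 1269 px; one third is 423.00 px.
Crop height = 620 − 20 = 600 px; one third is 200.00 px.
The top-right point is two-thirds across and one-third down within the crop:
x = 224 + 2 × 423.00 ≈ 1070; y = 20 + 1 × 200.00 ≈ 220.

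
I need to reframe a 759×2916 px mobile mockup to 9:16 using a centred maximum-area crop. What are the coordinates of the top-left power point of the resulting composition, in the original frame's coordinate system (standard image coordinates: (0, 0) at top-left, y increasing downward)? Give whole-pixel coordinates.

759/2916 < 9/16, so the 9:16 crop keeps the full width 759 and trims height to 759 × 16/9 = 1349.33 px.
Top offset = (2916 − 1349.33)/2 = 783.33 px; left offset = 0.
Top-left is one-third across and one-third down within the crop:
x = 0.00 + 1 × 759.00/3 ≈ 253; y = 783.33 + 1 × 1349.33/3 ≈ 1233.

x = 253 px, y = 1233 px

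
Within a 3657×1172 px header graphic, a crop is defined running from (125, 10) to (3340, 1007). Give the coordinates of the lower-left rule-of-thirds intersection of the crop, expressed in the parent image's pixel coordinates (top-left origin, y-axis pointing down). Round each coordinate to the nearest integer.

(1197, 675)

Crop width = 3340 − 125 = 3215 px; one third is 1071.67 px.
Crop height = 1007 − 10 = 997 px; one third is 332.33 px.
The lower-left point is one-third across and two-thirds down within the crop:
x = 125 + 1 × 1071.67 ≈ 1197; y = 10 + 2 × 332.33 ≈ 675.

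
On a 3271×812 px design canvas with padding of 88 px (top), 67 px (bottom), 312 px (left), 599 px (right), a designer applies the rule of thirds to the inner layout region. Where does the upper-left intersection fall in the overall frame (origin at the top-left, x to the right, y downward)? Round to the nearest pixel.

Content width = 3271 − 312 − 599 = 2360 px; content height = 812 − 88 − 67 = 657 px.
Upper-left is one-third across and one-third down within the inner layout region.
x = 312 + 1 × 2360/3 = 312 + 786.67 ≈ 1099
y = 88 + 1 × 657/3 = 88 + 219.00 ≈ 307

(1099, 307)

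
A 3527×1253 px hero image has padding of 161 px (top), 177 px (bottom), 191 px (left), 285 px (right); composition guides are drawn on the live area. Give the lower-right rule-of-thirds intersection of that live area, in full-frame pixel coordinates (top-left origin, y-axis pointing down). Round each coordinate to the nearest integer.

Content width = 3527 − 191 − 285 = 3051 px; content height = 1253 − 161 − 177 = 915 px.
Lower-right is two-thirds across and two-thirds down within the live area.
x = 191 + 2 × 3051/3 = 191 + 2034.00 ≈ 2225
y = 161 + 2 × 915/3 = 161 + 610.00 ≈ 771

(2225, 771)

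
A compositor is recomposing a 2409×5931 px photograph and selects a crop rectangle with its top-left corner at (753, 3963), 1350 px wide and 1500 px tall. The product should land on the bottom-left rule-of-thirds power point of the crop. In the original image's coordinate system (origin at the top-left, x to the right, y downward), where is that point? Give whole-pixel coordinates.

(1203, 4963)

One third of the crop width 1350 is 450.00 px.
One third of the crop height 1500 is 500.00 px.
The bottom-left point is one-third across and two-thirds down within the crop:
x = 753 + 1 × 450.00 ≈ 1203; y = 3963 + 2 × 500.00 ≈ 4963.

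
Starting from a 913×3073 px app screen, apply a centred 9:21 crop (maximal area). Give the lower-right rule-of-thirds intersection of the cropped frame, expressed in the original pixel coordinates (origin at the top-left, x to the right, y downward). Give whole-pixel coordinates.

x = 609 px, y = 1892 px

913/3073 < 9/21, so the 9:21 crop keeps the full width 913 and trims height to 913 × 21/9 = 2130.33 px.
Top offset = (3073 − 2130.33)/2 = 471.33 px; left offset = 0.
Lower-right is two-thirds across and two-thirds down within the crop:
x = 0.00 + 2 × 913.00/3 ≈ 609; y = 471.33 + 2 × 2130.33/3 ≈ 1892.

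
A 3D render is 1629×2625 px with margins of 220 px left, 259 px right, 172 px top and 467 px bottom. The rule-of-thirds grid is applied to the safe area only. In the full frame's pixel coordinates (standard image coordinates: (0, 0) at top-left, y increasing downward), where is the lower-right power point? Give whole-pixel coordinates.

x = 987 px, y = 1496 px

Content width = 1629 − 220 − 259 = 1150 px; content height = 2625 − 172 − 467 = 1986 px.
Lower-right is two-thirds across and two-thirds down within the safe area.
x = 220 + 2 × 1150/3 = 220 + 766.67 ≈ 987
y = 172 + 2 × 1986/3 = 172 + 1324.00 ≈ 1496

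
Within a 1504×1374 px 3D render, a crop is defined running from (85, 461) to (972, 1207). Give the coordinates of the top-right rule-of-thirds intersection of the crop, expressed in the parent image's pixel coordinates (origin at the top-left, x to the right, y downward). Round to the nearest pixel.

Crop width = 972 − 85 = 887 px; one third is 295.67 px.
Crop height = 1207 − 461 = 746 px; one third is 248.67 px.
The top-right point is two-thirds across and one-third down within the crop:
x = 85 + 2 × 295.67 ≈ 676; y = 461 + 1 × 248.67 ≈ 710.

(676, 710)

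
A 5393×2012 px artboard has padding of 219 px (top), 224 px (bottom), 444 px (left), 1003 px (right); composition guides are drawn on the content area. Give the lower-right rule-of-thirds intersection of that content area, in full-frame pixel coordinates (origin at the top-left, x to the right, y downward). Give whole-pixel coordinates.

(3075, 1265)

Content width = 5393 − 444 − 1003 = 3946 px; content height = 2012 − 219 − 224 = 1569 px.
Lower-right is two-thirds across and two-thirds down within the content area.
x = 444 + 2 × 3946/3 = 444 + 2630.67 ≈ 3075
y = 219 + 2 × 1569/3 = 219 + 1046.00 ≈ 1265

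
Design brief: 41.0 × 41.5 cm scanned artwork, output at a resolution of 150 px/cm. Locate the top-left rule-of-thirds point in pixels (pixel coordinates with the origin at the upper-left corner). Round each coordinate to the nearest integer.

In pixels the canvas is 41.0 × 150 = 6150 wide and 41.5 × 150 = 6225 tall.
The top-left point is one-third across and one-third down:
x = 1 × 6150/3 ≈ 2050; y = 1 × 6225/3 ≈ 2075.

(2050, 2075)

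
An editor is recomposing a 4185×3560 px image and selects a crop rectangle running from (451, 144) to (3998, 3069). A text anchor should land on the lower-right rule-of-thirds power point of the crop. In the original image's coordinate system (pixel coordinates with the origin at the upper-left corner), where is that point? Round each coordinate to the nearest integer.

(2816, 2094)

Crop width = 3998 − 451 = 3547 px; one third is 1182.33 px.
Crop height = 3069 − 144 = 2925 px; one third is 975.00 px.
The lower-right point is two-thirds across and two-thirds down within the crop:
x = 451 + 2 × 1182.33 ≈ 2816; y = 144 + 2 × 975.00 ≈ 2094.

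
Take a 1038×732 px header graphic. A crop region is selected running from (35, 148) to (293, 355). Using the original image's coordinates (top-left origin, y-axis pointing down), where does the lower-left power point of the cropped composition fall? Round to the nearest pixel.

(121, 286)

Crop width = 293 − 35 = 258 px; one third is 86.00 px.
Crop height = 355 − 148 = 207 px; one third is 69.00 px.
The lower-left point is one-third across and two-thirds down within the crop:
x = 35 + 1 × 86.00 ≈ 121; y = 148 + 2 × 69.00 ≈ 286.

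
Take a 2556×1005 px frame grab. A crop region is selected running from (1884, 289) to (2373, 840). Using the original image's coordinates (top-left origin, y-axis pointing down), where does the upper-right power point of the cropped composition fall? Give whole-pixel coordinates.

(2210, 473)

Crop width = 2373 − 1884 = 489 px; one third is 163.00 px.
Crop height = 840 − 289 = 551 px; one third is 183.67 px.
The upper-right point is two-thirds across and one-third down within the crop:
x = 1884 + 2 × 163.00 ≈ 2210; y = 289 + 1 × 183.67 ≈ 473.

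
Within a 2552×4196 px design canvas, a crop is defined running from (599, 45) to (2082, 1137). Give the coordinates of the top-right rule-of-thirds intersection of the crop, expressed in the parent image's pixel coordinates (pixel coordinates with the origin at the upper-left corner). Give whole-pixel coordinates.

Crop width = 2082 − 599 = 1483 px; one third is 494.33 px.
Crop height = 1137 − 45 = 1092 px; one third is 364.00 px.
The top-right point is two-thirds across and one-third down within the crop:
x = 599 + 2 × 494.33 ≈ 1588; y = 45 + 1 × 364.00 ≈ 409.

(1588, 409)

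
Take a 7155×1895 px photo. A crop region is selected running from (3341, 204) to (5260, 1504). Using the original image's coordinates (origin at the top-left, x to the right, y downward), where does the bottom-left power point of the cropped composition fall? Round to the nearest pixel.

Crop width = 5260 − 3341 = 1919 px; one third is 639.67 px.
Crop height = 1504 − 204 = 1300 px; one third is 433.33 px.
The bottom-left point is one-third across and two-thirds down within the crop:
x = 3341 + 1 × 639.67 ≈ 3981; y = 204 + 2 × 433.33 ≈ 1071.

x = 3981 px, y = 1071 px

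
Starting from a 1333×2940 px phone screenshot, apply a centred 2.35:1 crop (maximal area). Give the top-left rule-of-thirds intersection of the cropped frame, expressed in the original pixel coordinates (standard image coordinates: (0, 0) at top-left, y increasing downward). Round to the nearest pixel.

(444, 1375)

1333/2940 < 2.35/1, so the 2.35:1 crop keeps the full width 1333 and trims height to 1333 × 1/2.35 = 567.23 px.
Top offset = (2940 − 567.23)/2 = 1186.38 px; left offset = 0.
Top-left is one-third across and one-third down within the crop:
x = 0.00 + 1 × 1333.00/3 ≈ 444; y = 1186.38 + 1 × 567.23/3 ≈ 1375.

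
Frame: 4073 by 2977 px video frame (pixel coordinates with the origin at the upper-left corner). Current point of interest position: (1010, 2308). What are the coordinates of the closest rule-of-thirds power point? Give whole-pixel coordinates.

Third lines: x ∈ {1358, 2715}, y ∈ {992, 1985}.
1010 is closer to x = 1358; 2308 is closer to y = 1985.
So the nearest intersection is the lower-left power point.

(1358, 1985)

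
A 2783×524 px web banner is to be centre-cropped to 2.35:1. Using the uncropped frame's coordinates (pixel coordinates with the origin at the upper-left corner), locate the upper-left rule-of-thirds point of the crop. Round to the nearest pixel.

x = 1186 px, y = 175 px

2783/524 > 2.35/1, so the 2.35:1 crop keeps the full height 524 and trims width to 524 × 2.35/1 = 1231.40 px.
Left offset = (2783 − 1231.40)/2 = 775.80 px; top offset = 0.
Upper-left is one-third across and one-third down within the crop:
x = 775.80 + 1 × 1231.40/3 ≈ 1186; y = 0.00 + 1 × 524.00/3 ≈ 175.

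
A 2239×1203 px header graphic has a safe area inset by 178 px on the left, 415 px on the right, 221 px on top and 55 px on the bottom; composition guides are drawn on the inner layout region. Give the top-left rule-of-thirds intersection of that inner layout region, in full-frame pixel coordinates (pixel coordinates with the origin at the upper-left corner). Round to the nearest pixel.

Content width = 2239 − 178 − 415 = 1646 px; content height = 1203 − 221 − 55 = 927 px.
Top-left is one-third across and one-third down within the inner layout region.
x = 178 + 1 × 1646/3 = 178 + 548.67 ≈ 727
y = 221 + 1 × 927/3 = 221 + 309.00 ≈ 530

(727, 530)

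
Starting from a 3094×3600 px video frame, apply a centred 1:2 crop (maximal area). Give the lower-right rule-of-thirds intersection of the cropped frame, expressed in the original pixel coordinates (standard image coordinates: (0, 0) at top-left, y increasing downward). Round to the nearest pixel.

3094/3600 > 1/2, so the 1:2 crop keeps the full height 3600 and trims width to 3600 × 1/2 = 1800.00 px.
Left offset = (3094 − 1800.00)/2 = 647.00 px; top offset = 0.
Lower-right is two-thirds across and two-thirds down within the crop:
x = 647.00 + 2 × 1800.00/3 ≈ 1847; y = 0.00 + 2 × 3600.00/3 ≈ 2400.

(1847, 2400)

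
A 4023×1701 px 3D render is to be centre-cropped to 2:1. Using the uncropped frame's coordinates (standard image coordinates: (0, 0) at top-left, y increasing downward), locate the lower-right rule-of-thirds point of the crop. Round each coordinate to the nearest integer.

4023/1701 > 2/1, so the 2:1 crop keeps the full height 1701 and trims width to 1701 × 2/1 = 3402.00 px.
Left offset = (4023 − 3402.00)/2 = 310.50 px; top offset = 0.
Lower-right is two-thirds across and two-thirds down within the crop:
x = 310.50 + 2 × 3402.00/3 ≈ 2579; y = 0.00 + 2 × 1701.00/3 ≈ 1134.

x = 2579 px, y = 1134 px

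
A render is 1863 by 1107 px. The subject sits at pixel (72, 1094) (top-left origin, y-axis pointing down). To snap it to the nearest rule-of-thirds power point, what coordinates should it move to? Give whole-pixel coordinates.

Third lines: x ∈ {621, 1242}, y ∈ {369, 738}.
72 is closer to x = 621; 1094 is closer to y = 738.
So the nearest intersection is the lower-left power point.

x = 621 px, y = 738 px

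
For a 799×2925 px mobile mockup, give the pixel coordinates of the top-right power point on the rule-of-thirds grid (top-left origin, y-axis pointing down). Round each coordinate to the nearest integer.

(533, 975)

The top-right point sits two-thirds of the way across and one-third of the way down.
x = 2 × 799/3 ≈ 533; y = 1 × 2925/3 ≈ 975.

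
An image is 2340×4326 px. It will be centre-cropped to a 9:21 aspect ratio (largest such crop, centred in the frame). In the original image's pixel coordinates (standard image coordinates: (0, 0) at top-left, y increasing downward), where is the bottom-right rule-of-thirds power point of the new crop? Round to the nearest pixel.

2340/4326 > 9/21, so the 9:21 crop keeps the full height 4326 and trims width to 4326 × 9/21 = 1854.00 px.
Left offset = (2340 − 1854.00)/2 = 243.00 px; top offset = 0.
Bottom-right is two-thirds across and two-thirds down within the crop:
x = 243.00 + 2 × 1854.00/3 ≈ 1479; y = 0.00 + 2 × 4326.00/3 ≈ 2884.

(1479, 2884)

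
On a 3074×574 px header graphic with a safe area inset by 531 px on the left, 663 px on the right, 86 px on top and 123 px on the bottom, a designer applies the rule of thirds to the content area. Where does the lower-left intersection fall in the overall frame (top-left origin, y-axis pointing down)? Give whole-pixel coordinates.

x = 1158 px, y = 329 px

Content width = 3074 − 531 − 663 = 1880 px; content height = 574 − 86 − 123 = 365 px.
Lower-left is one-third across and two-thirds down within the content area.
x = 531 + 1 × 1880/3 = 531 + 626.67 ≈ 1158
y = 86 + 2 × 365/3 = 86 + 243.33 ≈ 329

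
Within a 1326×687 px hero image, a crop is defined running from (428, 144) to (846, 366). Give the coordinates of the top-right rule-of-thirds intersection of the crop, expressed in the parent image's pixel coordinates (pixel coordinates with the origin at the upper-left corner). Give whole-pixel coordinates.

(707, 218)

Crop width = 846 − 428 = 418 px; one third is 139.33 px.
Crop height = 366 − 144 = 222 px; one third is 74.00 px.
The top-right point is two-thirds across and one-third down within the crop:
x = 428 + 2 × 139.33 ≈ 707; y = 144 + 1 × 74.00 ≈ 218.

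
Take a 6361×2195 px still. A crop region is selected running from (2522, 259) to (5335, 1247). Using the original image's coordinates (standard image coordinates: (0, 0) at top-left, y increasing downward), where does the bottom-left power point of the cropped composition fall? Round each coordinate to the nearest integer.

x = 3460 px, y = 918 px

Crop width = 5335 − 2522 = 2813 px; one third is 937.67 px.
Crop height = 1247 − 259 = 988 px; one third is 329.33 px.
The bottom-left point is one-third across and two-thirds down within the crop:
x = 2522 + 1 × 937.67 ≈ 3460; y = 259 + 2 × 329.33 ≈ 918.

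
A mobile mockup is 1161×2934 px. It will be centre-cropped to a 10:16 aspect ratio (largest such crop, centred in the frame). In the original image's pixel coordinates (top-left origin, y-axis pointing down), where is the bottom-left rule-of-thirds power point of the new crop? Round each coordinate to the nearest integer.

1161/2934 < 10/16, so the 10:16 crop keeps the full width 1161 and trims height to 1161 × 16/10 = 1857.60 px.
Top offset = (2934 − 1857.60)/2 = 538.20 px; left offset = 0.
Bottom-left is one-third across and two-thirds down within the crop:
x = 0.00 + 1 × 1161.00/3 ≈ 387; y = 538.20 + 2 × 1857.60/3 ≈ 1777.

(387, 1777)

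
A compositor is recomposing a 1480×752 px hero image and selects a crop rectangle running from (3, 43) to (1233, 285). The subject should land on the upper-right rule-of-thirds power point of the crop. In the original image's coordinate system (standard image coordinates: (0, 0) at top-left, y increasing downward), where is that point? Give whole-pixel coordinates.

Crop width = 1233 − 3 = 1230 px; one third is 410.00 px.
Crop height = 285 − 43 = 242 px; one third is 80.67 px.
The upper-right point is two-thirds across and one-third down within the crop:
x = 3 + 2 × 410.00 ≈ 823; y = 43 + 1 × 80.67 ≈ 124.

x = 823 px, y = 124 px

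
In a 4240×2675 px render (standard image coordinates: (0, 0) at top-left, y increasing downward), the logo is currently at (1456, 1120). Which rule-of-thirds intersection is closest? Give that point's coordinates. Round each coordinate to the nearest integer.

Third lines: x ∈ {1413, 2827}, y ∈ {892, 1783}.
1456 is closer to x = 1413; 1120 is closer to y = 892.
So the nearest intersection is the upper-left power point.

x = 1413 px, y = 892 px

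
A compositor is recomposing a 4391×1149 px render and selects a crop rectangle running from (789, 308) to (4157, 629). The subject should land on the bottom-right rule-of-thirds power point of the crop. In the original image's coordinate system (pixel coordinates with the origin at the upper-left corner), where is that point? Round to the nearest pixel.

x = 3034 px, y = 522 px

Crop width = 4157 − 789 = 3368 px; one third is 1122.67 px.
Crop height = 629 − 308 = 321 px; one third is 107.00 px.
The bottom-right point is two-thirds across and two-thirds down within the crop:
x = 789 + 2 × 1122.67 ≈ 3034; y = 308 + 2 × 107.00 ≈ 522.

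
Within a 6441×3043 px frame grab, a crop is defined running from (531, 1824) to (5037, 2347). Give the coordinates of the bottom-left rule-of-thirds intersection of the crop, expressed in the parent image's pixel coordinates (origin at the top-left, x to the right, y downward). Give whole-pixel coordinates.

Crop width = 5037 − 531 = 4506 px; one third is 1502.00 px.
Crop height = 2347 − 1824 = 523 px; one third is 174.33 px.
The bottom-left point is one-third across and two-thirds down within the crop:
x = 531 + 1 × 1502.00 ≈ 2033; y = 1824 + 2 × 174.33 ≈ 2173.

x = 2033 px, y = 2173 px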